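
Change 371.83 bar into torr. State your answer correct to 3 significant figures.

279000 torr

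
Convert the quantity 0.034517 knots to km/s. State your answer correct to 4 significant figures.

1 kn = 0.000514444 km/s.
So 0.034517 × 0.000514444 ≈ 1.776e-5 km/s.

1.776e-5 km/s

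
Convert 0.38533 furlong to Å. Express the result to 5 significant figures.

7.7516e+11 Å

1 furlong = 2.01168e+12 Å.
Thus 0.38533 × 2.01168e+12 ≈ 7.7516e+11 Å.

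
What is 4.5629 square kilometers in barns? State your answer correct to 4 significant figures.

1 km² = 1.00000 × 10^34 barns.
Thus 4.5629 × 1.00000 × 10^34 ≈ 4.563 × 10^34 barn.

4.563 × 10^34 barns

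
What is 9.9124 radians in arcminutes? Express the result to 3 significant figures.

34100 arcminutes

1 rad = 3437.75 arcmin.
Thus 9.9124 × 3437.75 ≈ 34100 arcmin.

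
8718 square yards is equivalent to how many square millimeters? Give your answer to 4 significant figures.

7.289 × 10^9 mm²

1 square yard = 836127 mm².
Then 8718 × 836127 ≈ 7.289 × 10^9 mm².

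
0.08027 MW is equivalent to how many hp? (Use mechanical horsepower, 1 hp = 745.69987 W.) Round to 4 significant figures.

107.6 horsepower

1 MW = 1341.02 horsepower.
Then 0.08027 × 1341.02 ≈ 107.6 hp.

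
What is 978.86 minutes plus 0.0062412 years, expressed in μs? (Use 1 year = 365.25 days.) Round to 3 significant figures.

978.86 min = 5.87316e+10 μs and 0.0062412 yr = 1.96957e+11 μs.
5.87316e+10 + 1.96957e+11 ≈ 2.56e+11 μs.

2.56e+11 μs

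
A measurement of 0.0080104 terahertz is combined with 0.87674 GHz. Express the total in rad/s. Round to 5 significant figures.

5.5840 × 10^10 radians per second

0.0080104 THz = 5.03308 × 10^10 rad/s and 0.87674 GHz = 5.50872 × 10^9 rad/s.
5.03308 × 10^10 + 5.50872 × 10^9 ≈ 5.5840 × 10^10 rad/s.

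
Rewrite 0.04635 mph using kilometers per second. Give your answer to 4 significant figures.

1 mph = 0.000447040 kilometers per second.
0.04635 × 0.000447040 ≈ 2.072 × 10^-5 km/s.

2.072 × 10^-5 km/s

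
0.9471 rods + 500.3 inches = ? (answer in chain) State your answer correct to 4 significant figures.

0.8685 chains

0.9471 rod = 0.236775 chain and 500.3 in = 0.631692 chain.
0.236775 + 0.631692 ≈ 0.8685 chain.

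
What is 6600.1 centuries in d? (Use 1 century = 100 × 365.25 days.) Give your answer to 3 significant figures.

2.41 × 10^8 d

1 century = 36525.0 d.
So 6600.1 × 36525.0 ≈ 2.41 × 10^8 d.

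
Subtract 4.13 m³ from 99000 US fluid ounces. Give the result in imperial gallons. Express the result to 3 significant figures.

-264 imperial gallons

99000 US fl oz = 644.021 imp gal and 4.13 m³ = 908.473 imp gal.
644.021 − 908.473 ≈ -264 imp gal.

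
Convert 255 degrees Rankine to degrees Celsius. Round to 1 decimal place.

-131.5 °C

°R = (°C + 273.15) × 9/5.
Applying the formula gives -131.5 °C.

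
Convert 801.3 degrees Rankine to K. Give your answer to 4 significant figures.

445.2 kelvins

°R = K × 9/5.
Applying the formula gives 445.2 K.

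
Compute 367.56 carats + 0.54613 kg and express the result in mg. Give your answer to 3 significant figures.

367.56 ct = 73512.0 mg and 0.54613 kg = 546130 mg.
73512.0 + 546130 ≈ 620000 mg.

620000 mg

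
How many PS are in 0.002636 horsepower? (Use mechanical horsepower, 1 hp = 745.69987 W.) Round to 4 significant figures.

1 hp = 1.01387 metric horsepower.
0.002636 × 1.01387 ≈ 0.002673 PS.

0.002673 metric horsepower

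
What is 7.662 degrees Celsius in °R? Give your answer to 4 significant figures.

°R = (°C + 273.15) × 9/5.
Applying the formula gives 505.5 °R.

505.5 degrees Rankine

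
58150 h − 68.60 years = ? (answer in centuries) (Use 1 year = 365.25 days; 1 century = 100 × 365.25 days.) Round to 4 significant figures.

-0.6197 century

58150 h = 0.0663358 century and 68.60 yr = 0.686000 century.
0.0663358 − 0.686000 ≈ -0.6197 century.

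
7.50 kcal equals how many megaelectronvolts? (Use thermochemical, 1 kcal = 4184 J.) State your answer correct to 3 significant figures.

1 kilocalorie = 2.61145e+16 MeV.
7.50 × 2.61145e+16 ≈ 1.96e+17 MeV.

1.96e+17 megaelectronvolts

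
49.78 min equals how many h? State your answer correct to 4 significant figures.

0.8297 h

1 min = 0.0166667 hours.
Then 49.78 × 0.0166667 ≈ 0.8297 h.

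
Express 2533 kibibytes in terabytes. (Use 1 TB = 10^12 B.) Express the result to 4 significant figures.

1 kibibyte = 1.02400e-9 TB.
Then 2533 × 1.02400e-9 ≈ 2.594e-6 TB.

2.594e-6 terabytes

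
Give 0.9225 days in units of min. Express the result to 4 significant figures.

1328 min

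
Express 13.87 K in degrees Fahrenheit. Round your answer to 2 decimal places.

-434.70 °F

K = (°F + 459.67) × 5/9.
Applying the formula gives -434.70 °F.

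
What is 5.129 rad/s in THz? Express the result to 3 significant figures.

1 radian per second = 1.59155 × 10^-13 terahertz.
Then 5.129 × 1.59155 × 10^-13 ≈ 8.16 × 10^-13 THz.

8.16 × 10^-13 terahertz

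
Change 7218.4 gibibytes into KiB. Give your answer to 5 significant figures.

7.5690e+9 KiB

1 GiB = 1048576 KiB.
Then 7218.4 × 1048576 ≈ 7.5690e+9 KiB.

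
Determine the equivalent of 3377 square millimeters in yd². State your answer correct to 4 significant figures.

1 mm² = 1.19599e-6 yd².
Then 3377 × 1.19599e-6 ≈ 0.004039 yd².

0.004039 yd²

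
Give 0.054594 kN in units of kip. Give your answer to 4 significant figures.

0.01227 kip

1 kilonewton = 0.224809 kip.
So 0.054594 × 0.224809 ≈ 0.01227 kip.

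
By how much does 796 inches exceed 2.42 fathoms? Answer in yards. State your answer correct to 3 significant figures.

17.3 yd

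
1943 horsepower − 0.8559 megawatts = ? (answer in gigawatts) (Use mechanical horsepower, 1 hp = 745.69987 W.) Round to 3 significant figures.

0.000593 GW

1943 hp = 0.00144889 GW and 0.8559 MW = 0.000855900 GW.
0.00144889 − 0.000855900 ≈ 0.000593 GW.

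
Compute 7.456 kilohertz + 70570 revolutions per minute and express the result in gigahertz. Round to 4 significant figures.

8.632e-6 gigahertz

7.456 kHz = 7.45600e-6 GHz and 70570 rpm = 1.17617e-6 GHz.
7.45600e-6 + 1.17617e-6 ≈ 8.632e-6 GHz.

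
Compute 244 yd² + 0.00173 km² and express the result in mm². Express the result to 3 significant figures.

244 yd² = 2.04015e+8 mm² and 0.00173 km² = 1.73000e+9 mm².
2.04015e+8 + 1.73000e+9 ≈ 1.93e+9 mm².

1.93e+9 mm²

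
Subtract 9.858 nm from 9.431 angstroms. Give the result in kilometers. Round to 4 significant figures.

9.431 Å = 9.43100 × 10^-13 km and 9.858 nm = 9.85800 × 10^-12 km.
9.43100 × 10^-13 − 9.85800 × 10^-12 ≈ -8.915 × 10^-12 km.

-8.915 × 10^-12 km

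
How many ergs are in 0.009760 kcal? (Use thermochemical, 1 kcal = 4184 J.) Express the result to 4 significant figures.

4.084 × 10^8 ergs

1 kcal = 4.18400 × 10^10 erg.
Then 0.009760 × 4.18400 × 10^10 ≈ 4.084 × 10^8 erg.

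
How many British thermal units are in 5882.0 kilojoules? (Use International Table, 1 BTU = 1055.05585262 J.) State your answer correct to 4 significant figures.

5575 British thermal units

1 kJ = 0.947817 British thermal units.
Then 5882.0 × 0.947817 ≈ 5575 BTU.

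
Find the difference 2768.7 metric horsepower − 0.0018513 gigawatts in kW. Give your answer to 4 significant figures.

185.1 kilowatts

2768.7 PS = 2036.38 kW and 0.0018513 GW = 1851.30 kW.
2036.38 − 1851.30 ≈ 185.1 kW.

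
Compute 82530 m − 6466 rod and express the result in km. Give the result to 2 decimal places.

50.01 kilometers

82530 m = 82.5300 km and 6466 rod = 32.5188 km.
82.5300 − 32.5188 ≈ 50.01 km.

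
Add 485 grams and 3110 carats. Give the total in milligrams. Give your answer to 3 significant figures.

1.11e+6 mg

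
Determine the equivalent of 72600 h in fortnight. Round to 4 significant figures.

1 h = 0.00297619 fortnights.
So 72600 × 0.00297619 ≈ 216.1 fortnight.

216.1 fortnight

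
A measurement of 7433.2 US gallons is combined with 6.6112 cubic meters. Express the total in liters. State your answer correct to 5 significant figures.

34749 liters

7433.2 US gal = 28137.7 L and 6.6112 m³ = 6611.20 L.
28137.7 + 6611.20 ≈ 34749 L.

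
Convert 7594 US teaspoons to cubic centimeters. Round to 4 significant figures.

37430 cubic centimeters

1 US tsp = 4.92892 cm³.
So 7594 × 4.92892 ≈ 37430 cm³.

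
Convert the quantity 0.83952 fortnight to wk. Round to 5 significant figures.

1 fortnight = 2.00000 wk.
Thus 0.83952 × 2.00000 ≈ 1.6790 wk.

1.6790 weeks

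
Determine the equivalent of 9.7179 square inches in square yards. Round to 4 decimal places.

1 in² = 0.000771605 square yards.
So 9.7179 × 0.000771605 ≈ 0.0075 yd².

0.0075 yd²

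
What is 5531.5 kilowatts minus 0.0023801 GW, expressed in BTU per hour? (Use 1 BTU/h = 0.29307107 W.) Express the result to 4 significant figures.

1.075e+7 BTU/h

5531.5 kW = 1.88743e+7 BTU/h and 0.0023801 GW = 8.12124e+6 BTU/h.
1.88743e+7 − 8.12124e+6 ≈ 1.075e+7 BTU/h.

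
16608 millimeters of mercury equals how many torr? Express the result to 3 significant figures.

1 mmHg = 1.00000 torr.
Then 16608 × 1.00000 ≈ 16600 torr.

16600 torr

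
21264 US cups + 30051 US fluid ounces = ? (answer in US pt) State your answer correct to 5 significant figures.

12510 US pints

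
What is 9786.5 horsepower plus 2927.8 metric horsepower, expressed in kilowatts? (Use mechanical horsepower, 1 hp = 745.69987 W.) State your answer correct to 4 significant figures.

9451 kW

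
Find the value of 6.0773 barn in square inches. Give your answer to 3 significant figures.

9.42e-25 in²

1 barn = 1.55000e-25 square inches.
6.0773 × 1.55000e-25 ≈ 9.42e-25 in².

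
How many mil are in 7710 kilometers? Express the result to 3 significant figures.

1 kilometer = 3.93701e+7 mils.
Thus 7710 × 3.93701e+7 ≈ 3.04e+11 mil.

3.04e+11 mil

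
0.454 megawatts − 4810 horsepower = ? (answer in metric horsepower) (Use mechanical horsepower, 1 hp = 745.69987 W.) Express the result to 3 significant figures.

0.454 MW = 617.268 PS and 4810 hp = 4876.71 PS.
617.268 − 4876.71 ≈ -4260 PS.

-4260 PS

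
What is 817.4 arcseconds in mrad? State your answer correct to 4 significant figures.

1 arcsecond = 0.00484814 mrad.
Then 817.4 × 0.00484814 ≈ 3.963 mrad.

3.963 mrad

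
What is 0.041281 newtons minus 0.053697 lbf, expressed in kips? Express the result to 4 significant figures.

0.041281 N = 9.28034 × 10^-6 kip and 0.053697 lbf = 5.36970 × 10^-5 kip.
9.28034 × 10^-6 − 5.36970 × 10^-5 ≈ -4.442 × 10^-5 kip.

-4.442 × 10^-5 kips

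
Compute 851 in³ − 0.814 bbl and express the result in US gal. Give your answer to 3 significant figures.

-30.5 US gal

851 in³ = 3.68398 US gal and 0.814 bbl = 34.1880 US gal.
3.68398 − 34.1880 ≈ -30.5 US gal.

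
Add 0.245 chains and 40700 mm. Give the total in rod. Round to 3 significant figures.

0.245 chain = 0.980000 rod and 40700 mm = 8.09274 rod.
0.980000 + 8.09274 ≈ 9.07 rod.

9.07 rod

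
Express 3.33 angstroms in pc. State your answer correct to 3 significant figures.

1 Å = 3.24078e-27 pc.
3.33 × 3.24078e-27 ≈ 1.08e-26 pc.

1.08e-26 pc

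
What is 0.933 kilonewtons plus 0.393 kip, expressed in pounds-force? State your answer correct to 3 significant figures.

0.933 kN = 209.747 lbf and 0.393 kip = 393.000 lbf.
209.747 + 393.000 ≈ 603 lbf.

603 lbf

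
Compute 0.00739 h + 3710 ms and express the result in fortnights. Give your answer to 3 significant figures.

0.00739 h = 2.19940e-5 fortnight and 3710 ms = 3.06713e-6 fortnight.
2.19940e-5 + 3.06713e-6 ≈ 2.51e-5 fortnight.

2.51e-5 fortnights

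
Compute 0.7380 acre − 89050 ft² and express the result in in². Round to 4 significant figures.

0.7380 acre = 4.62921 × 10^6 in² and 89050 ft² = 1.28232 × 10^7 in².
4.62921 × 10^6 − 1.28232 × 10^7 ≈ -8.194 × 10^6 in².

-8.194 × 10^6 in²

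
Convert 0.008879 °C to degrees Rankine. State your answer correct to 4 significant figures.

°R = (°C + 273.15) × 9/5.
Applying the formula gives 491.7 °R.

491.7 degrees Rankine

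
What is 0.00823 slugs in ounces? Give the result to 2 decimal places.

4.24 ounces

1 slug = 514.785 ounces.
0.00823 × 514.785 ≈ 4.24 oz.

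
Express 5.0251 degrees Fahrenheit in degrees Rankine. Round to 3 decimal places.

464.695 °R

°R = °F + 459.67.
Applying the formula gives 464.695 °R.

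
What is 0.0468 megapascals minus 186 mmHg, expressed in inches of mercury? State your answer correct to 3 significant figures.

0.0468 MPa = 13.8200 inHg and 186 mmHg = 7.32283 inHg.
13.8200 − 7.32283 ≈ 6.50 inHg.

6.50 inHg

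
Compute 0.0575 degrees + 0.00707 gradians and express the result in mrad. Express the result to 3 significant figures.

1.11 mrad

0.0575 ° = 1.00356 mrad and 0.00707 grad = 0.111055 mrad.
1.00356 + 0.111055 ≈ 1.11 mrad.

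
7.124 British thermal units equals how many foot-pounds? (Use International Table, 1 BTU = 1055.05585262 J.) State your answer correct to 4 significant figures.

1 British thermal unit = 778.169 ft·lbf.
7.124 × 778.169 ≈ 5544 ft·lbf.

5544 foot-pounds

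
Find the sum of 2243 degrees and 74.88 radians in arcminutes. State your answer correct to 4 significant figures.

2243 ° = 134580 arcmin and 74.88 rad = 257418 arcmin.
134580 + 257418 ≈ 392000 arcmin.

392000 arcmin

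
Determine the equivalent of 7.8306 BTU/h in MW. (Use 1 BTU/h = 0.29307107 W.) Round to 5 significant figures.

1 BTU per hour = 2.93071 × 10^-7 MW.
So 7.8306 × 2.93071 × 10^-7 ≈ 2.2949 × 10^-6 MW.

2.2949 × 10^-6 MW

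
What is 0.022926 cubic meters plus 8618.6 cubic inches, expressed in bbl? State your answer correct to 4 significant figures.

1.033 oil barrels

0.022926 m³ = 0.144200 bbl and 8618.6 in³ = 0.888332 bbl.
0.144200 + 0.888332 ≈ 1.033 bbl.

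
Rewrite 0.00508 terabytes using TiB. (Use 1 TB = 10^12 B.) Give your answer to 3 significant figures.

0.00462 tebibytes

1 terabyte = 0.909495 TiB.
So 0.00508 × 0.909495 ≈ 0.00462 TiB.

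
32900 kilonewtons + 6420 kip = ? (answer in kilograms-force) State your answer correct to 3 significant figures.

6.27 × 10^6 kilograms-force

32900 kN = 3.35487 × 10^6 kgf and 6420 kip = 2.91206 × 10^6 kgf.
3.35487 × 10^6 + 2.91206 × 10^6 ≈ 6.27 × 10^6 kgf.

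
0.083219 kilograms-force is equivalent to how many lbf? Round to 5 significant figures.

1 kilogram-force = 2.20462 pounds-force.
Then 0.083219 × 2.20462 ≈ 0.18347 lbf.

0.18347 pounds-force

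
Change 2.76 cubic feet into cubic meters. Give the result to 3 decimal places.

0.078 cubic meters

1 cubic foot = 0.0283168 m³.
Then 2.76 × 0.0283168 ≈ 0.078 m³.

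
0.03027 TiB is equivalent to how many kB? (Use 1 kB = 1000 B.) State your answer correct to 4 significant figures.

3.328 × 10^7 kB

1 TiB = 1.09951 × 10^9 kB.
Thus 0.03027 × 1.09951 × 10^9 ≈ 3.328 × 10^7 kB.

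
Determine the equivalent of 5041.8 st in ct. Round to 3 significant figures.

1.60 × 10^8 carats

1 stone = 31751.5 carats.
Thus 5041.8 × 31751.5 ≈ 1.60 × 10^8 ct.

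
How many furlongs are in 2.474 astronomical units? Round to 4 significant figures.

1 au = 7.43646e+8 furlong.
2.474 × 7.43646e+8 ≈ 1.840e+9 furlong.

1.840e+9 furlongs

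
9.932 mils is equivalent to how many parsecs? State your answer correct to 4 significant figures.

1 mil = 8.23158 × 10^-22 parsecs.
Then 9.932 × 8.23158 × 10^-22 ≈ 8.176 × 10^-21 pc.

8.176 × 10^-21 pc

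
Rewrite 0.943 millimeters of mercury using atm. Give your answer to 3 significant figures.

0.00124 atmospheres

1 millimeter of mercury = 0.00131579 atmospheres.
Thus 0.943 × 0.00131579 ≈ 0.00124 atm.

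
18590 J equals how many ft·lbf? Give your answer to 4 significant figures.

13710 ft·lbf

1 joule = 0.737562 ft·lbf.
So 18590 × 0.737562 ≈ 13710 ft·lbf.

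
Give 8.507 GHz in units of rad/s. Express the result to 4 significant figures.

1 GHz = 6.28319e+9 radians per second.
Then 8.507 × 6.28319e+9 ≈ 5.345e+10 rad/s.

5.345e+10 radians per second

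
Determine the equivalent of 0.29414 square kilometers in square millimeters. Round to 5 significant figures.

1 square kilometer = 1.00000 × 10^12 mm².
Thus 0.29414 × 1.00000 × 10^12 ≈ 2.9414 × 10^11 mm².

2.9414 × 10^11 mm²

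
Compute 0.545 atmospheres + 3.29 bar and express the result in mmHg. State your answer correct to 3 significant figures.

2880 millimeters of mercury

0.545 atm = 414.200 mmHg and 3.29 bar = 2467.70 mmHg.
414.200 + 2467.70 ≈ 2880 mmHg.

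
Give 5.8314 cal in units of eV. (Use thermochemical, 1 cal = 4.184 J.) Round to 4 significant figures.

1 calorie = 2.61145e+19 electronvolts.
So 5.8314 × 2.61145e+19 ≈ 1.523e+20 eV.

1.523e+20 eV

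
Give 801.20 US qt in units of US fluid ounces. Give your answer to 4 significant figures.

1 US quart = 32.0000 US fl oz.
Thus 801.20 × 32.0000 ≈ 25640 US fl oz.

25640 US fl oz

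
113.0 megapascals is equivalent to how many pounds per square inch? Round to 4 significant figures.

1 MPa = 145.038 psi.
So 113.0 × 145.038 ≈ 16390 psi.

16390 psi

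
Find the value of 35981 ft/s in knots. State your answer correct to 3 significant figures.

1 foot per second = 0.592484 kn.
So 35981 × 0.592484 ≈ 21300 kn.

21300 kn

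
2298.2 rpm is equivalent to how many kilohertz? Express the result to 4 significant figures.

0.03830 kilohertz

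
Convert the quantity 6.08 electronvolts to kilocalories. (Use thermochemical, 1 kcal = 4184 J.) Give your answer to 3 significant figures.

1 eV = 3.82929 × 10^-23 kcal.
Thus 6.08 × 3.82929 × 10^-23 ≈ 2.33 × 10^-22 kcal.

2.33 × 10^-22 kilocalories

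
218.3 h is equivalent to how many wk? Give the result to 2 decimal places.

1.30 weeks

1 h = 0.00595238 weeks.
So 218.3 × 0.00595238 ≈ 1.30 wk.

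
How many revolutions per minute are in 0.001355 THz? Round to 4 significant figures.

8.130 × 10^10 revolutions per minute

1 THz = 6.00000 × 10^13 revolutions per minute.
Then 0.001355 × 6.00000 × 10^13 ≈ 8.130 × 10^10 rpm.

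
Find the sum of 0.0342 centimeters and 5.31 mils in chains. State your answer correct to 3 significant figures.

0.0342 cm = 1.70007 × 10^-5 chain and 5.31 mil = 6.70455 × 10^-6 chain.
1.70007 × 10^-5 + 6.70455 × 10^-6 ≈ 2.37 × 10^-5 chain.

2.37 × 10^-5 chain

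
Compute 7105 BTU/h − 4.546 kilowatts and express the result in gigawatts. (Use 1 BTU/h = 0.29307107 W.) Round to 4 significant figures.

7105 BTU/h = 2.08227 × 10^-6 GW and 4.546 kW = 4.54600 × 10^-6 GW.
2.08227 × 10^-6 − 4.54600 × 10^-6 ≈ -2.464 × 10^-6 GW.

-2.464 × 10^-6 GW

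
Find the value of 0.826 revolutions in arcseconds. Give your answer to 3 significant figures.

1 rev = 1.29600 × 10^6 arcseconds.
Thus 0.826 × 1.29600 × 10^6 ≈ 1.07 × 10^6 arcsec.

1.07 × 10^6 arcseconds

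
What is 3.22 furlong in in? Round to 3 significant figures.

25500 in

1 furlong = 7920.00 in.
Then 3.22 × 7920.00 ≈ 25500 in.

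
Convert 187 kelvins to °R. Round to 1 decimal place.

336.6 degrees Rankine

°R = K × 9/5.
Applying the formula gives 336.6 °R.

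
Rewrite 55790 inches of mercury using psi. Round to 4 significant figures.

27400 pounds per square inch

1 inch of mercury = 0.491154 psi.
Then 55790 × 0.491154 ≈ 27400 psi.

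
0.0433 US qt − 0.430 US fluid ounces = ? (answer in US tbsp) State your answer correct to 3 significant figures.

1.91 US tablespoons

0.0433 US qt = 2.77120 US tbsp and 0.430 US fl oz = 0.860000 US tbsp.
2.77120 − 0.860000 ≈ 1.91 US tbsp.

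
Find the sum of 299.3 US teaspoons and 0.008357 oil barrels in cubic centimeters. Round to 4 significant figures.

2804 cm³

299.3 US tsp = 1475.23 cm³ and 0.008357 bbl = 1328.66 cm³.
1475.23 + 1328.66 ≈ 2804 cm³.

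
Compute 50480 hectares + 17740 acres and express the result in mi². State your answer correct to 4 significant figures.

50480 ha = 194.9044 mi² and 17740 acre = 27.71875 mi².
194.9044 + 27.71875 ≈ 222.6 mi².

222.6 square miles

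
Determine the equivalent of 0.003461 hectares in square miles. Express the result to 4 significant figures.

1 hectare = 0.00386102 mi².
Thus 0.003461 × 0.00386102 ≈ 1.336 × 10^-5 mi².

1.336 × 10^-5 square miles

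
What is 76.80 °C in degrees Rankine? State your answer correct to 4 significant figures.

°R = (°C + 273.15) × 9/5.
Applying the formula gives 629.9 °R.

629.9 degrees Rankine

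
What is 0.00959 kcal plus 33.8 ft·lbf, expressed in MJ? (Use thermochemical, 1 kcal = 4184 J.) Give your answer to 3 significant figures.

8.60e-5 MJ

0.00959 kcal = 4.01246e-5 MJ and 33.8 ft·lbf = 4.58266e-5 MJ.
4.01246e-5 + 4.58266e-5 ≈ 8.60e-5 MJ.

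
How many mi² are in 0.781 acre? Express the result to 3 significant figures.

0.00122 square miles

1 acre = 0.00156250 square miles.
Then 0.781 × 0.00156250 ≈ 0.00122 mi².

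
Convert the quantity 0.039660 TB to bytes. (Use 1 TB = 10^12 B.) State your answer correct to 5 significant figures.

3.9660e+10 B

1 terabyte = 1.00000e+12 B.
Thus 0.039660 × 1.00000e+12 ≈ 3.9660e+10 B.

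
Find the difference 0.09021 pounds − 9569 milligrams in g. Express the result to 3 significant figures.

0.09021 lb = 40.9186 g and 9569 mg = 9.56900 g.
40.9186 − 9.56900 ≈ 31.3 g.

31.3 grams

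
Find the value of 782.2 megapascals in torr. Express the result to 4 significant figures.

1 MPa = 7500.62 torr.
Thus 782.2 × 7500.62 ≈ 5.867e+6 torr.

5.867e+6 torr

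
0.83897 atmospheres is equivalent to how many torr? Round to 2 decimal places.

1 atmosphere = 760.000 torr.
Thus 0.83897 × 760.000 ≈ 637.62 torr.

637.62 torr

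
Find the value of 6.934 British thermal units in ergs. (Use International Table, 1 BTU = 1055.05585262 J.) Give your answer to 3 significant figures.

7.32 × 10^10 erg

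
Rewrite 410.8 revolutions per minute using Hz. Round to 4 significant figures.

6.847 Hz

1 rpm = 0.0166667 Hz.
So 410.8 × 0.0166667 ≈ 6.847 Hz.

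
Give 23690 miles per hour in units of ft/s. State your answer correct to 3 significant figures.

34700 feet per second

1 mile per hour = 1.46667 feet per second.
So 23690 × 1.46667 ≈ 34700 ft/s.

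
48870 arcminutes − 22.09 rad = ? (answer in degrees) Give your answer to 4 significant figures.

48870 arcmin = 814.500 ° and 22.09 rad = 1265.66 °.
814.500 − 1265.66 ≈ -451.2 °.

-451.2 degrees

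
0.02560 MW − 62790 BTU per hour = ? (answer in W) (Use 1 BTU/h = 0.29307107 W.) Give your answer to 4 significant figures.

0.02560 MW = 25600.0 W and 62790 BTU/h = 18401.9 W.
25600.0 − 18401.9 ≈ 7198 W.

7198 W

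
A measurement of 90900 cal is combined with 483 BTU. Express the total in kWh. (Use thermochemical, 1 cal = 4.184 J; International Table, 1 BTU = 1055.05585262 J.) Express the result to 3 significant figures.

90900 cal = 0.105646 kWh and 483 BTU = 0.141553 kWh.
0.105646 + 0.141553 ≈ 0.247 kWh.

0.247 kilowatt-hours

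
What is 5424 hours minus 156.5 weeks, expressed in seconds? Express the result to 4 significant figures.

5424 h = 1.95264 × 10^7 s and 156.5 wk = 9.46512 × 10^7 s.
1.95264 × 10^7 − 9.46512 × 10^7 ≈ -7.512 × 10^7 s.

-7.512 × 10^7 seconds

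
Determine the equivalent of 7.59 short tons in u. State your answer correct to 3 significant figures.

1 short ton = 5.46319 × 10^29 atomic mass units.
7.59 × 5.46319 × 10^29 ≈ 4.15 × 10^30 u.

4.15 × 10^30 u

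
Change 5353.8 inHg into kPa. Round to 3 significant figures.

1 inHg = 3.38639 kilopascals.
5353.8 × 3.38639 ≈ 18100 kPa.

18100 kPa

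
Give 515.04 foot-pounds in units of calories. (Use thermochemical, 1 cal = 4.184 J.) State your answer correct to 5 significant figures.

1 ft·lbf = 0.324048 cal.
515.04 × 0.324048 ≈ 166.90 cal.

166.90 calories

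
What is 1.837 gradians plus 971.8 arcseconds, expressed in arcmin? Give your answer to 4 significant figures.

115.4 arcminutes

1.837 grad = 99.1980 arcmin and 971.8 arcsec = 16.1967 arcmin.
99.1980 + 16.1967 ≈ 115.4 arcmin.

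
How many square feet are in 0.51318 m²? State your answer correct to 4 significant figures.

5.524 square feet

1 m² = 10.7639 square feet.
0.51318 × 10.7639 ≈ 5.524 ft².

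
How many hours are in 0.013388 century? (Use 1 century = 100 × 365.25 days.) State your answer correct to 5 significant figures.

1 century = 876600 h.
So 0.013388 × 876600 ≈ 11736 h.

11736 hours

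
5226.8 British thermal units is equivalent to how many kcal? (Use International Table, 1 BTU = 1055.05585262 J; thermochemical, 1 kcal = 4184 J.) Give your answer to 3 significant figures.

1 BTU = 0.252164 kilocalories.
5226.8 × 0.252164 ≈ 1320 kcal.

1320 kcal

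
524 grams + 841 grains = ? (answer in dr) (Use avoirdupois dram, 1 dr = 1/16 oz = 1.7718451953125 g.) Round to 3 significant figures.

524 g = 295.737 dr and 841 gr = 30.7566 dr.
295.737 + 30.7566 ≈ 326 dr.

326 dr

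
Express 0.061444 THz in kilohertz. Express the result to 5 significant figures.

1 terahertz = 1.00000e+9 kilohertz.
Then 0.061444 × 1.00000e+9 ≈ 6.1444e+7 kHz.

6.1444e+7 kilohertz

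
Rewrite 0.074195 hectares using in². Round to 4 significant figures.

1.150e+6 square inches

1 hectare = 1.55000e+7 square inches.
Thus 0.074195 × 1.55000e+7 ≈ 1.150e+6 in².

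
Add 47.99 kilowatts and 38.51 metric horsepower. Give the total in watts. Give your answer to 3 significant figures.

76300 watts

47.99 kW = 47990.0 W and 38.51 PS = 28324.1 W.
47990.0 + 28324.1 ≈ 76300 W.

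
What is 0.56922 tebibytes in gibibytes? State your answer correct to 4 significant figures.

1 tebibyte = 1024.00 GiB.
So 0.56922 × 1024.00 ≈ 582.9 GiB.

582.9 GiB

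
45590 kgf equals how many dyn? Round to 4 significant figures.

1 kgf = 980665 dyn.
45590 × 980665 ≈ 4.471e+10 dyn.

4.471e+10 dyn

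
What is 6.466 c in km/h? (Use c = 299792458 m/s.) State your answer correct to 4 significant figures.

6.978e+9 kilometers per hour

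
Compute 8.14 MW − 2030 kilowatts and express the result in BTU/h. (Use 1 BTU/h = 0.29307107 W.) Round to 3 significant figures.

2.08 × 10^7 BTU/h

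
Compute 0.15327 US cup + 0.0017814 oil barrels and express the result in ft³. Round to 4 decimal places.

0.15327 US cup = 0.00128058 ft³ and 0.0017814 bbl = 0.0100018 ft³.
0.00128058 + 0.0100018 ≈ 0.0113 ft³.

0.0113 ft³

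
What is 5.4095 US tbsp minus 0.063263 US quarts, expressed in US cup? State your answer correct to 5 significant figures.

0.085042 US cup

5.4095 US tbsp = 0.338094 US cup and 0.063263 US qt = 0.253052 US cup.
0.338094 − 0.253052 ≈ 0.085042 US cup.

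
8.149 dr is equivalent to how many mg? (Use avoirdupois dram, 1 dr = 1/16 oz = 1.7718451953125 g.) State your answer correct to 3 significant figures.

1 dram = 1771.85 mg.
So 8.149 × 1771.85 ≈ 14400 mg.

14400 milligrams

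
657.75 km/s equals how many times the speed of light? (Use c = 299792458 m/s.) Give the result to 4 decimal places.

0.0022 times the speed of light

1 kilometer per second = 3.33564 × 10^-6 c.
Then 657.75 × 3.33564 × 10^-6 ≈ 0.0022 c.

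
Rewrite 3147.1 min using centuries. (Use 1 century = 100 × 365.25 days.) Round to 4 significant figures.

5.984 × 10^-5 century

1 min = 1.90129 × 10^-8 century.
3147.1 × 1.90129 × 10^-8 ≈ 5.984 × 10^-5 century.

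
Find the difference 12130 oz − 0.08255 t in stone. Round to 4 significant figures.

41.15 stone

12130 oz = 54.1518 st and 0.08255 t = 12.9994 st.
54.1518 − 12.9994 ≈ 41.15 st.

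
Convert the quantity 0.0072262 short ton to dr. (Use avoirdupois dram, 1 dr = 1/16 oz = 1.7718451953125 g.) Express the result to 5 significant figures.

3699.8 drams

1 short ton = 512000 dr.
0.0072262 × 512000 ≈ 3699.8 dr.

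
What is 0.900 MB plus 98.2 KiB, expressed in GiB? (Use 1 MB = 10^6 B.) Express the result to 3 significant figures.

0.900 MB = 0.000838190 GiB and 98.2 KiB = 9.36508 × 10^-5 GiB.
0.000838190 + 9.36508 × 10^-5 ≈ 0.000932 GiB.

0.000932 GiB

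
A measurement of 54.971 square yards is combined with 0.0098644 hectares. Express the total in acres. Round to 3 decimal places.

54.971 yd² = 0.0113576 acre and 0.0098644 ha = 0.0243755 acre.
0.0113576 + 0.0243755 ≈ 0.036 acre.

0.036 acres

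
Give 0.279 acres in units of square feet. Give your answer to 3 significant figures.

12200 ft²

1 acre = 43560.0 ft².
Then 0.279 × 43560.0 ≈ 12200 ft².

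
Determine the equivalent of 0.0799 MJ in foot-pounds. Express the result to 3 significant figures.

58900 foot-pounds

1 MJ = 737562 ft·lbf.
So 0.0799 × 737562 ≈ 58900 ft·lbf.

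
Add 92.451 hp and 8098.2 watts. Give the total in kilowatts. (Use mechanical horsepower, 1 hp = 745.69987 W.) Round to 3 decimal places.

77.039 kW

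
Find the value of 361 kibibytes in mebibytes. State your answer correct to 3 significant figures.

1 kibibyte = 0.0009765625 MiB.
361 × 0.0009765625 ≈ 0.353 MiB.

0.353 mebibytes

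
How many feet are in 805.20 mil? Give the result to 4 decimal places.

1 mil = 8.33333 × 10^-5 ft.
805.20 × 8.33333 × 10^-5 ≈ 0.0671 ft.

0.0671 ft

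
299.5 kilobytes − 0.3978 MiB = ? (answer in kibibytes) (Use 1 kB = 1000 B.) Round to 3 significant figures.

299.5 kB = 292.480 KiB and 0.3978 MiB = 407.347 KiB.
292.480 − 407.347 ≈ -115 KiB.

-115 KiB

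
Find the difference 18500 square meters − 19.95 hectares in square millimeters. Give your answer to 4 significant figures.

-1.810 × 10^11 mm²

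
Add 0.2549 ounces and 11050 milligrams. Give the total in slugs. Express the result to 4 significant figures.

0.2549 oz = 0.000495158 slug and 11050 mg = 0.000757166 slug.
0.000495158 + 0.000757166 ≈ 0.001252 slug.

0.001252 slugs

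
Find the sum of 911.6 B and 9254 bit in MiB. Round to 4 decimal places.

0.0020 mebibytes

911.6 B = 0.000869370 MiB and 9254 bit = 0.00110316 MiB.
0.000869370 + 0.00110316 ≈ 0.0020 MiB.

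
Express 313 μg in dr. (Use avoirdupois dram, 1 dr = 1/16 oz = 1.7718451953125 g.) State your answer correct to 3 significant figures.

0.000177 drams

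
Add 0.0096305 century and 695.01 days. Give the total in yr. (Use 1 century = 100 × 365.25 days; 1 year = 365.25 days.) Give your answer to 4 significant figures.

2.866 years

0.0096305 century = 0.963050 yr and 695.01 d = 1.90283 yr.
0.963050 + 1.90283 ≈ 2.866 yr.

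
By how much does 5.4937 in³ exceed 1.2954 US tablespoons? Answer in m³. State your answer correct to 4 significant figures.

7.087 × 10^-5 cubic meters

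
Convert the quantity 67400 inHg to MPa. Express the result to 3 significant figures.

1 inHg = 0.00338639 MPa.
Thus 67400 × 0.00338639 ≈ 228 MPa.

228 megapascals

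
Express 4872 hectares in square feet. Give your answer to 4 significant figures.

5.244 × 10^8 ft²

1 ha = 107639 ft².
4872 × 107639 ≈ 5.244 × 10^8 ft².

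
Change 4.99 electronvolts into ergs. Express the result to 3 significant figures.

1 eV = 1.60218 × 10^-12 erg.
Then 4.99 × 1.60218 × 10^-12 ≈ 7.99 × 10^-12 erg.

7.99 × 10^-12 erg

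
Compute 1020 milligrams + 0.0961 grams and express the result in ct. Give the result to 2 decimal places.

5.58 ct

1020 mg = 5.10000 ct and 0.0961 g = 0.480500 ct.
5.10000 + 0.480500 ≈ 5.58 ct.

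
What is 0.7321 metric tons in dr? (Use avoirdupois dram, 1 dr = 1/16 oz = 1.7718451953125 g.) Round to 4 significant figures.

413200 dr

1 metric ton = 564383 drams.
Thus 0.7321 × 564383 ≈ 413200 dr.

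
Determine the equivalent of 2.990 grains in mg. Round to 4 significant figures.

1 grain = 64.7989 milligrams.
So 2.990 × 64.7989 ≈ 193.7 mg.

193.7 milligrams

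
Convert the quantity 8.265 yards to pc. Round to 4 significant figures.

2.449 × 10^-16 parsecs

1 yard = 2.96337 × 10^-17 pc.
Then 8.265 × 2.96337 × 10^-17 ≈ 2.449 × 10^-16 pc.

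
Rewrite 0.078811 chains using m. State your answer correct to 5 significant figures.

1 chain = 20.1168 m.
Thus 0.078811 × 20.1168 ≈ 1.5854 m.

1.5854 m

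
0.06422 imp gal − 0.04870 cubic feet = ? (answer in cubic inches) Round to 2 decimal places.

0.06422 imp gal = 17.8159 in³ and 0.04870 ft³ = 84.1536 in³.
17.8159 − 84.1536 ≈ -66.34 in³.

-66.34 in³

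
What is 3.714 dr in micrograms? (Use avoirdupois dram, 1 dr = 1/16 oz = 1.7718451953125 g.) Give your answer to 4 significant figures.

6.581e+6 μg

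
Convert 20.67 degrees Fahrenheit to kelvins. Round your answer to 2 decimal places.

K = (°F + 459.67) × 5/9.
Applying the formula gives 266.86 K.

266.86 kelvins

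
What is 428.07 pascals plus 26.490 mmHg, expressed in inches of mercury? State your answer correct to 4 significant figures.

1.169 inHg

428.07 Pa = 0.126409 inHg and 26.490 mmHg = 1.04291 inHg.
0.126409 + 1.04291 ≈ 1.169 inHg.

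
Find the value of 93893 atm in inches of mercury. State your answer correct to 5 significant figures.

2.8094e+6 inches of mercury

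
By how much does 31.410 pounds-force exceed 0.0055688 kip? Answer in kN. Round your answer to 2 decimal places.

0.11 kN

31.410 lbf = 0.139719 kN and 0.0055688 kip = 0.0247713 kN.
0.139719 − 0.0247713 ≈ 0.11 kN.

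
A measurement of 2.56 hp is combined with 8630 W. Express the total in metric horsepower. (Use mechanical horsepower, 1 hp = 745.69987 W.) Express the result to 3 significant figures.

2.56 hp = 2.59551 PS and 8630 W = 11.7335 PS.
2.59551 + 11.7335 ≈ 14.3 PS.

14.3 PS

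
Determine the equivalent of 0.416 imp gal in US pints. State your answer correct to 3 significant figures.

1 imperial gallon = 9.60760 US pt.
Thus 0.416 × 9.60760 ≈ 4.00 US pt.

4.00 US pints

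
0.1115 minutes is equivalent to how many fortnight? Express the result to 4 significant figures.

1 minute = 4.96032 × 10^-5 fortnight.
0.1115 × 4.96032 × 10^-5 ≈ 5.531 × 10^-6 fortnight.

5.531 × 10^-6 fortnights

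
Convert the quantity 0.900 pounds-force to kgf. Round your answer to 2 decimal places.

0.41 kilograms-force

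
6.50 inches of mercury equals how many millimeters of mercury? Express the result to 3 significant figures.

1 inch of mercury = 25.4000 millimeters of mercury.
Then 6.50 × 25.4000 ≈ 165 mmHg.

165 mmHg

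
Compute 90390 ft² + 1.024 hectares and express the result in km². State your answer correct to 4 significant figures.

0.01864 km²

90390 ft² = 0.00839751 km² and 1.024 ha = 0.0102400 km².
0.00839751 + 0.0102400 ≈ 0.01864 km².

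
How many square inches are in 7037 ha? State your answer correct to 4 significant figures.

1 ha = 1.55000e+7 in².
Thus 7037 × 1.55000e+7 ≈ 1.091e+11 in².

1.091e+11 in²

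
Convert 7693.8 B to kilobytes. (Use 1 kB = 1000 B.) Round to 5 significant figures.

7.6938 kilobytes

1 byte = 0.00100000 kB.
7693.8 × 0.00100000 ≈ 7.6938 kB.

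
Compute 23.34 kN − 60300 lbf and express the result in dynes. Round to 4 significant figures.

23.34 kN = 2.33400 × 10^9 dyn and 60300 lbf = 2.68228 × 10^10 dyn.
2.33400 × 10^9 − 2.68228 × 10^10 ≈ -2.449 × 10^10 dyn.

-2.449 × 10^10 dynes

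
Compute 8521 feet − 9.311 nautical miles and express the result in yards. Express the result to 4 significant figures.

-16020 yards

8521 ft = 2840.33 yd and 9.311 nmi = 18858.2 yd.
2840.33 − 18858.2 ≈ -16020 yd.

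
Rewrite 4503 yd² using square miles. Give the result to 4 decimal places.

1 square yard = 3.22831 × 10^-7 square miles.
4503 × 3.22831 × 10^-7 ≈ 0.0015 mi².

0.0015 mi²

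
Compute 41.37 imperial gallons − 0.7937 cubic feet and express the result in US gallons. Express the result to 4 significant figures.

43.75 US gal

41.37 imp gal = 49.6833 US gal and 0.7937 ft³ = 5.93729 US gal.
49.6833 − 5.93729 ≈ 43.75 US gal.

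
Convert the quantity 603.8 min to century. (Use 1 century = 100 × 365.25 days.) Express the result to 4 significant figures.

1 min = 1.90129 × 10^-8 centuries.
Then 603.8 × 1.90129 × 10^-8 ≈ 1.148 × 10^-5 century.

1.148 × 10^-5 century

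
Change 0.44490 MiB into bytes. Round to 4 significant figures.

1 MiB = 1.04858e+6 bytes.
So 0.44490 × 1.04858e+6 ≈ 466500 B.

466500 B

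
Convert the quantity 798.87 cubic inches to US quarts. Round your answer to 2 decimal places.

13.83 US qt

1 cubic inch = 0.0173160 US qt.
Thus 798.87 × 0.0173160 ≈ 13.83 US qt.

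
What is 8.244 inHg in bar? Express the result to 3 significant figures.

0.279 bar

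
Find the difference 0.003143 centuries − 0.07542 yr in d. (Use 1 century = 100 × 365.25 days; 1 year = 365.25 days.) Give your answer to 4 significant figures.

0.003143 century = 114.798 d and 0.07542 yr = 27.5472 d.
114.798 − 27.5472 ≈ 87.25 d.

87.25 days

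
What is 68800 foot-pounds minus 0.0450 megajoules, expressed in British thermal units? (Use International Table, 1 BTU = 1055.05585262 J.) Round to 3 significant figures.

45.8 British thermal units

68800 ft·lbf = 88.4126 BTU and 0.0450 MJ = 42.6518 BTU.
88.4126 − 42.6518 ≈ 45.8 BTU.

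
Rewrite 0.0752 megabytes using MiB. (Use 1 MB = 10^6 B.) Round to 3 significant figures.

0.0717 mebibytes

1 megabyte = 0.953674 MiB.
0.0752 × 0.953674 ≈ 0.0717 MiB.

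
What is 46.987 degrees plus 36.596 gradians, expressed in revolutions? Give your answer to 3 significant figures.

0.222 rev

46.987 ° = 0.130519 rev and 36.596 grad = 0.0914900 rev.
0.130519 + 0.0914900 ≈ 0.222 rev.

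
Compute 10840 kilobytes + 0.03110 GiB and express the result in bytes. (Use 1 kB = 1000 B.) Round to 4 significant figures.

10840 kB = 1.08400 × 10^7 B and 0.03110 GiB = 3.33934 × 10^7 B.
1.08400 × 10^7 + 3.33934 × 10^7 ≈ 4.423 × 10^7 B.

4.423 × 10^7 bytes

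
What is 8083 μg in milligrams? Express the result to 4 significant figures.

1 μg = 0.00100000 milligrams.
Then 8083 × 0.00100000 ≈ 8.083 mg.

8.083 mg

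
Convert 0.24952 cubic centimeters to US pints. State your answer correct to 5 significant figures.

0.00052733 US pt

1 cubic centimeter = 0.00211338 US pints.
Then 0.24952 × 0.00211338 ≈ 0.00052733 US pt.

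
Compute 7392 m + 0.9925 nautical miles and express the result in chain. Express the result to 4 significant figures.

7392 m = 367.454 chain and 0.9925 nmi = 91.3719 chain.
367.454 + 91.3719 ≈ 458.8 chain.

458.8 chain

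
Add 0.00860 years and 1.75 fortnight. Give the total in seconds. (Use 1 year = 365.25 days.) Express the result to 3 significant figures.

2.39e+6 s

0.00860 yr = 271395 s and 1.75 fortnight = 2.11680e+6 s.
271395 + 2.11680e+6 ≈ 2.39e+6 s.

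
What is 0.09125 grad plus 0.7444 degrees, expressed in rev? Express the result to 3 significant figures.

0.00230 rev

0.09125 grad = 0.000228125 rev and 0.7444 ° = 0.00206778 rev.
0.000228125 + 0.00206778 ≈ 0.00230 rev.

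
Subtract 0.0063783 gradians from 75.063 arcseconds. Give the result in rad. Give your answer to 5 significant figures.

75.063 arcsec = 0.000363916 rad and 0.0063783 grad = 0.000100190 rad.
0.000363916 − 0.000100190 ≈ 0.00026373 rad.

0.00026373 radians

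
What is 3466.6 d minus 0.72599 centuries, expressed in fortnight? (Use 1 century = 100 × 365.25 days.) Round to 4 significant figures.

-1646 fortnight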